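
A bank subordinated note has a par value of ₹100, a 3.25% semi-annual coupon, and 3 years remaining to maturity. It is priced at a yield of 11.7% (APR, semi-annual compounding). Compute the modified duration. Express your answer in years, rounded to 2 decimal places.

2.71 years

Periodic yield y = 0.0585. First find Macaulay duration:
  t   CF        PV=CF/(1+0.0585)^t    t·PV
  1        1.625         1.5352         1.5352
  2        1.625         1.4503         2.9007
  3        1.625         1.3702         4.1106
  4        1.625         1.2945         5.1779
  5        1.625         1.2229         6.1146
  6      101.625        72.2529       433.5175
  Σ                     79.1260       453.3564
P = 79.1260; Macaulay duration = 453.3564 / 79.1260 = 5.72955 half-year periods = 2.86477 years.
Modified duration = D_Mac / (1 + y) = 2.86477 / 1.0585 = 2.70645 years.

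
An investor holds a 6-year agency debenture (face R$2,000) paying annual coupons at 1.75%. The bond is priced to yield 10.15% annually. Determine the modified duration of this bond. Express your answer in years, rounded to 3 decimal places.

5.146 years

Periodic yield y = 0.1015. First find Macaulay duration:
  t   CF        PV=CF/(1+0.1015)^t    t·PV
  1        35.00        31.7749        31.7749
  2        35.00        28.8469        57.6938
  3        35.00        26.1887        78.5662
  4        35.00        23.7755        95.1021
  5        35.00        21.5847       107.9234
  6     2,035.00     1,139.3507     6,836.1039
  Σ                  1,271.5213     7,207.1642
P = 1,271.5213; Macaulay duration = 7,207.1642 / 1,271.5213 = 5.66814 years.
Modified duration = D_Mac / (1 + y) = 5.66814 / 1.1015 = 5.14584 years.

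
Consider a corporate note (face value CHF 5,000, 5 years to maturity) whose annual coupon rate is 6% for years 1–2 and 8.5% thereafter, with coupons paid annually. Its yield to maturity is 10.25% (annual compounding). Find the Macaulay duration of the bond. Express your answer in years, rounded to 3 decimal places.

Periodic yield y = 0.1025. Discount each cash flow and weight by its year:
  t   CF        PV=CF/(1+0.1025)^t    t·PV
  1       300.00       272.1088       272.1088
  2       300.00       246.8107       493.6215
  3       425.00       317.1415       951.4246
  4       425.00       287.6567     1,150.6269
  5     5,425.00     3,330.4794    16,652.3970
  Σ                  4,454.1973    19,520.1789
Price P = Σ PV = 4,454.1973.
Macaulay duration = Σ(t·PV) / P = 19,520.1789 / 4,454.1973 = 4.38242 years.

4.382 years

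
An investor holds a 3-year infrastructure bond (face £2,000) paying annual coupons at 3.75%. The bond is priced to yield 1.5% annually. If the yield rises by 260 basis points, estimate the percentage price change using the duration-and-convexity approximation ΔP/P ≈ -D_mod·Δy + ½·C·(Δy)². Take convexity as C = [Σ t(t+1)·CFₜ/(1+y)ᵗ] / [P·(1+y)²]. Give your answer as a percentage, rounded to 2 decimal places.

-7.04%

With y = 0.015:
  t   CF        PV=CF/(1+0.015)^t    t·PV        t(t+1)·PV
  1        75.00        73.8916        73.8916         147.7833
  2        75.00        72.7996       145.5993         436.7978
  3     2,075.00     1,984.3578     5,953.0733      23,812.2931
  Σ                  2,131.0490     6,172.5642      24,396.8742
P = 2,131.0490; D_Mac = 2.89649 yrs; D_mod = 2.85369 yrs; C = 11.11242.
Duration effect: -2.85369 × (+0.026) = -0.074196
Convexity effect: 0.5 × 11.11242 × (0.026)² = +0.0037560
ΔP/P ≈ -0.074196 + 0.0037560 = -0.070440 = -7.0440%.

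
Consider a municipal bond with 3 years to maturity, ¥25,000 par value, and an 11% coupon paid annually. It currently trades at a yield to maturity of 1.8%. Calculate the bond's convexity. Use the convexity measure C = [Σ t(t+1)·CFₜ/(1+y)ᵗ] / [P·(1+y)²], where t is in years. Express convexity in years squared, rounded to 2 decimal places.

10.27

With y = 0.018:
  t   CF        PV=CF/(1+0.018)^t    t·PV        t(t+1)·PV
  1     2,750.00     2,701.3752     2,701.3752       5,402.7505
  2     2,750.00     2,653.6103     5,307.2205      15,921.6616
  3    27,750.00    26,303.8702    78,911.6107     315,646.4429
  Σ                 31,658.8557    86,920.2065     336,970.8549
P = 31,658.8557.
Convexity = Σ t(t+1)·PV / [P·(1+y)²] = 336,970.8549 / (31,658.8557 × 1.036324) = 10.27074.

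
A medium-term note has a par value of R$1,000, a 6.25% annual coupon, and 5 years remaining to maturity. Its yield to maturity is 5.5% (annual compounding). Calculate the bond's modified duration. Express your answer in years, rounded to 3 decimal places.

Periodic yield y = 0.055. First find Macaulay duration:
  t   CF        PV=CF/(1+0.055)^t    t·PV
  1        62.50        59.2417        59.2417
  2        62.50        56.1533       112.3066
  3        62.50        53.2259       159.6776
  4        62.50        50.4510       201.8042
  5     1,062.50       812.9553     4,064.7763
  Σ                  1,032.0271     4,597.8063
P = 1,032.0271; Macaulay duration = 4,597.8063 / 1,032.0271 = 4.45512 years.
Modified duration = D_Mac / (1 + y) = 4.45512 / 1.055 = 4.22286 years.

4.223 years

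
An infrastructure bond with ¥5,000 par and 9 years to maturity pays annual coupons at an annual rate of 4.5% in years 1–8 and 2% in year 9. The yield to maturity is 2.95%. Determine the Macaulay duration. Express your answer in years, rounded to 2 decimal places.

Periodic yield y = 0.0295. Discount each cash flow and weight by its year:
  t   CF        PV=CF/(1+0.0295)^t    t·PV
  1       225.00       218.5527       218.5527
  2       225.00       212.2901       424.5803
  3       225.00       206.2070       618.6211
  4       225.00       200.2982       801.1929
  5       225.00       194.5587       972.7937
  6       225.00       188.9837     1,133.9024
  7       225.00       183.5685     1,284.9792
  8       225.00       178.3084     1,426.4669
  9     5,100.00     3,925.8438    35,332.5943
  Σ                  5,508.6112    42,213.6835
Price P = Σ PV = 5,508.6112.
Macaulay duration = Σ(t·PV) / P = 42,213.6835 / 5,508.6112 = 7.66322 years.

7.66 years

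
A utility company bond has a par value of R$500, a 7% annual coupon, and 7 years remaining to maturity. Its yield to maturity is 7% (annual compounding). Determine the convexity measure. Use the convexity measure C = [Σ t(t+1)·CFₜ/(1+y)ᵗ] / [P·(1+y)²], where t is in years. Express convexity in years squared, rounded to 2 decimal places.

37.58

With y = 0.07:
  t   CF        PV=CF/(1+0.07)^t    t·PV        t(t+1)·PV
  1        35.00        32.7103        32.7103          65.4206
  2        35.00        30.5704        61.1407         183.4221
  3        35.00        28.5704        85.7113         342.8451
  4        35.00        26.7013       106.8053         534.0266
  5        35.00        24.9545       124.7726         748.6355
  6        35.00        23.3220       139.9319         979.5231
  7       535.00       333.1711     2,332.1978      18,657.5823
  Σ                    500.0000     2,883.2698      21,511.4553
P = 500.0000.
Convexity = Σ t(t+1)·PV / [P·(1+y)²] = 21,511.4553 / (500.0000 × 1.144900) = 37.57788.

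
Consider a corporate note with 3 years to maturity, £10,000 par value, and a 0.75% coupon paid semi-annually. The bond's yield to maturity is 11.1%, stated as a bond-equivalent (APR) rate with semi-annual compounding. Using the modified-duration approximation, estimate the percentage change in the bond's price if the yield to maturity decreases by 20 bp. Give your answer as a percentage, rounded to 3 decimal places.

+0.562%

Periodic yield y = 0.0555. Modified duration first:
  t   CF        PV=CF/(1+0.0555)^t    t·PV
  1        37.50        35.5282        35.5282
  2        37.50        33.6601        67.3201
  3        37.50        31.8901        95.6704
  4        37.50        30.2133       120.8532
  5        37.50        28.6246       143.1232
  6    10,037.50     7,258.9889    43,553.9334
  Σ                  7,418.9052    44,016.4286
P = 7,418.9052; D_Mac = 5.93301 half-year periods = 2.96650 yrs; D_mod = 2.96650/(1+0.0555) = 2.81052 yrs.
ΔP/P ≈ -D_mod · Δy = -2.81052 × (-0.002) = +0.005621 = +0.5621%.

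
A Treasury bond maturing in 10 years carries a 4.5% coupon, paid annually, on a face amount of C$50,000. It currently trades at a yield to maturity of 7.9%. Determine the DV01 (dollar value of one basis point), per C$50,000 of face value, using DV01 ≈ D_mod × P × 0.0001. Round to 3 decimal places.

Periodic yield y = 0.079.
  t   CF        PV=CF/(1+0.079)^t    t·PV
  1     2,250.00     2,085.2641     2,085.2641
  2     2,250.00     1,932.5896     3,865.1791
  3     2,250.00     1,791.0932     5,373.2796
  4     2,250.00     1,659.9566     6,639.8265
  5     2,250.00     1,538.4213     7,692.1067
  6     2,250.00     1,425.7844     8,554.7062
  7     2,250.00     1,321.3942     9,249.7596
  8     2,250.00     1,224.6471     9,797.1769
  9     2,250.00     1,134.9834    10,214.8507
  10   52,250.00    24,427.0965   244,270.9649
  Σ                 38,541.2305   307,743.1144
P = 38,541.2305; D_Mac = 7.98478 yrs; D_mod = 7.40016 yrs.
DV01 ≈ 7.40016 × 38,541.2305 × 0.0001 = 28.521141.

C$28.521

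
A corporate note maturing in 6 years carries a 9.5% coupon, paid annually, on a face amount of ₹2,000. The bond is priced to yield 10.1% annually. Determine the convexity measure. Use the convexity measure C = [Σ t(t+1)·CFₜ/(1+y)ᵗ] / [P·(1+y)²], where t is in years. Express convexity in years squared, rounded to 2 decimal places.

25.72

With y = 0.101:
  t   CF        PV=CF/(1+0.101)^t    t·PV        t(t+1)·PV
  1       190.00       172.5704       172.5704         345.1408
  2       190.00       156.7397       313.4794         940.4381
  3       190.00       142.3612       427.0836       1,708.3344
  4       190.00       129.3017       517.2069       2,586.0345
  5       190.00       117.4403       587.2013       3,523.2078
  6     2,190.00     1,229.4764     7,376.8585      51,638.0093
  Σ                  1,947.8897     9,394.4000      60,741.1649
P = 1,947.8897.
Convexity = Σ t(t+1)·PV / [P·(1+y)²] = 60,741.1649 / (1,947.8897 × 1.212201) = 25.72433.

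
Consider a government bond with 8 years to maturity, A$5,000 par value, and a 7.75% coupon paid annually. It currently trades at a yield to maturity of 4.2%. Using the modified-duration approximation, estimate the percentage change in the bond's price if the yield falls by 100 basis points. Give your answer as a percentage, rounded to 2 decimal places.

+6.19%

Periodic yield y = 0.042. Modified duration first:
  t   CF        PV=CF/(1+0.042)^t    t·PV
  1       387.50       371.8810       371.8810
  2       387.50       356.8916       713.7831
  3       387.50       342.5063     1,027.5189
  4       387.50       328.7009     1,314.8034
  5       387.50       315.4519     1,577.2594
  6       387.50       302.7369     1,816.4215
  7       387.50       290.5345     2,033.7413
  8     5,387.50     3,876.5513    31,012.4101
  Σ                  6,185.2542    39,867.8187
P = 6,185.2542; D_Mac = 6.44562 yrs; D_mod = 6.44562/(1+0.042) = 6.18582 yrs.
ΔP/P ≈ -D_mod · Δy = -6.18582 × (-0.01) = +0.061858 = +6.1858%.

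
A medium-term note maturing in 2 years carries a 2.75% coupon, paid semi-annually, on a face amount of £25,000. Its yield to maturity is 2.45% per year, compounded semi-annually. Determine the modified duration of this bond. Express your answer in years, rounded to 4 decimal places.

1.9361 years

Periodic yield y = 0.01225. First find Macaulay duration:
  t   CF        PV=CF/(1+0.01225)^t    t·PV
  1       343.75       339.5900       339.5900
  2       343.75       335.4804       670.9608
  3       343.75       331.4205       994.2615
  4    25,343.75    24,139.0255    96,556.1021
  Σ                 25,145.5164    98,560.9144
P = 25,145.5164; Macaulay duration = 98,560.9144 / 25,145.5164 = 3.91962 half-year periods = 1.95981 years.
Modified duration = D_Mac / (1 + y) = 1.95981 / 1.01225 = 1.93609 years.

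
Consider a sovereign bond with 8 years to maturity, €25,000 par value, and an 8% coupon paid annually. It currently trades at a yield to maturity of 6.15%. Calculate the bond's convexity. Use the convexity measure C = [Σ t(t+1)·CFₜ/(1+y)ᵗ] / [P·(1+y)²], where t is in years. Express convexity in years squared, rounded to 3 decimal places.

46.165

With y = 0.0615:
  t   CF        PV=CF/(1+0.0615)^t    t·PV        t(t+1)·PV
  1     2,000.00     1,884.1262     1,884.1262       3,768.2525
  2     2,000.00     1,774.9658     3,549.9317      10,649.7950
  3     2,000.00     1,672.1299     5,016.3896      20,065.5582
  4     2,000.00     1,575.2519     6,301.0074      31,505.0372
  5     2,000.00     1,483.9867     7,419.9334      44,519.6004
  6     2,000.00     1,398.0091     8,388.0547      58,716.3831
  7     2,000.00     1,317.0128     9,219.0898      73,752.7185
  8    27,000.00    16,749.5744   133,996.5952   1,205,969.3565
  Σ                 27,855.0568   175,775.1280   1,448,946.7015
P = 27,855.0568.
Convexity = Σ t(t+1)·PV / [P·(1+y)²] = 1,448,946.7015 / (27,855.0568 × 1.126782) = 46.16452.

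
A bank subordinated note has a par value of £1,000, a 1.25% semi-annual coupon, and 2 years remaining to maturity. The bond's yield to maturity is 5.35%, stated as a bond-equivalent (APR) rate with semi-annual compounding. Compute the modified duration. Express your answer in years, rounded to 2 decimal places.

Periodic yield y = 0.02675. First find Macaulay duration:
  t   CF        PV=CF/(1+0.02675)^t    t·PV
  1         6.25         6.0872         6.0872
  2         6.25         5.9286        11.8572
  3         6.25         5.7741        17.3224
  4     1,006.25       905.4137     3,621.6547
  Σ                    923.2035     3,656.9214
P = 923.2035; Macaulay duration = 3,656.9214 / 923.2035 = 3.96112 half-year periods = 1.98056 years.
Modified duration = D_Mac / (1 + y) = 1.98056 / 1.02675 = 1.92896 years.

1.93 years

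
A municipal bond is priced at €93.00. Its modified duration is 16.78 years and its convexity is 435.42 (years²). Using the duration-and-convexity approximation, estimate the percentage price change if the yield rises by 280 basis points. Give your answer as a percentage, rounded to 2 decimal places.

Duration effect: -D_mod·Δy = -16.78 × (+0.028) = -0.469840
Convexity effect: ½·C·(Δy)² = 0.5 × 435.42 × (0.028)² = +0.17068464
ΔP/P ≈ -0.469840 + 0.17068464 = -0.29915536
= -29.915536%.

-29.92%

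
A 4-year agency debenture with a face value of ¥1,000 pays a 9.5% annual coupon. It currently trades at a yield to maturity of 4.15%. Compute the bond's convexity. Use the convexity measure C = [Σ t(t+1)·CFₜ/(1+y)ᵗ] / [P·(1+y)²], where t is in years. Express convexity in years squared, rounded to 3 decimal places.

15.703

With y = 0.0415:
  t   CF        PV=CF/(1+0.0415)^t    t·PV        t(t+1)·PV
  1        95.00        91.2146        91.2146         182.4292
  2        95.00        87.5800       175.1600         525.4801
  3        95.00        84.0903       252.2708       1,009.0833
  4     1,095.00       930.6299     3,722.5198      18,612.5989
  Σ                  1,193.5148     4,241.1652      20,329.5915
P = 1,193.5148.
Convexity = Σ t(t+1)·PV / [P·(1+y)²] = 20,329.5915 / (1,193.5148 × 1.084722) = 15.70299.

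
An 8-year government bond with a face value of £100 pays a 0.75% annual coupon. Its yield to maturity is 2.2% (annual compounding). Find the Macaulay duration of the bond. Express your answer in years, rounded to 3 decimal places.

Periodic yield y = 0.022. Discount each cash flow and weight by its year:
  t   CF        PV=CF/(1+0.022)^t    t·PV
  1         0.75         0.7339         0.7339
  2         0.75         0.7181         1.4361
  3         0.75         0.7026         2.1078
  4         0.75         0.6875         2.7499
  5         0.75         0.6727         3.3634
  6         0.75         0.6582         3.9492
  7         0.75         0.6440         4.5082
  8       100.75        84.6521       677.2170
  Σ                     89.4690       696.0655
Price P = Σ PV = 89.4690.
Macaulay duration = Σ(t·PV) / P = 696.0655 / 89.4690 = 7.77996 years.

7.780 years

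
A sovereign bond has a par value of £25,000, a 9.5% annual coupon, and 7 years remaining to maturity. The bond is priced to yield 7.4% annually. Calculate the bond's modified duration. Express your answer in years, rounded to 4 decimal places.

Periodic yield y = 0.074. First find Macaulay duration:
  t   CF        PV=CF/(1+0.074)^t    t·PV
  1     2,375.00     2,211.3594     2,211.3594
  2     2,375.00     2,058.9939     4,117.9877
  3     2,375.00     1,917.1265     5,751.3795
  4     2,375.00     1,785.0340     7,140.1359
  5     2,375.00     1,662.0428     8,310.2141
  6     2,375.00     1,547.5259     9,285.1554
  7    27,375.00    16,608.2609   116,257.8262
  Σ                 27,790.3433   153,074.0582
P = 27,790.3433; Macaulay duration = 153,074.0582 / 27,790.3433 = 5.50817 years.
Modified duration = D_Mac / (1 + y) = 5.50817 / 1.074 = 5.12865 years.

5.1287 years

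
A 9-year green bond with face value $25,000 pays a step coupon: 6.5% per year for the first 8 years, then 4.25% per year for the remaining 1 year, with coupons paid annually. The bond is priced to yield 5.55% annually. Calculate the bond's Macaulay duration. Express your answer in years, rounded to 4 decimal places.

7.1319 years

Periodic yield y = 0.0555. Discount each cash flow and weight by its year:
  t   CF        PV=CF/(1+0.0555)^t    t·PV
  1     1,625.00     1,539.5547     1,539.5547
  2     1,625.00     1,458.6023     2,917.2046
  3     1,625.00     1,381.9065     4,145.7194
  4     1,625.00     1,309.2435     5,236.9739
  5     1,625.00     1,240.4012     6,202.0060
  6     1,625.00     1,175.1788     7,051.0727
  7     1,625.00     1,113.3859     7,793.7010
  8     1,625.00     1,054.8421     8,438.7370
  9    26,062.50    16,028.4650   144,256.1851
  Σ                 26,301.5799   187,581.1543
Price P = Σ PV = 26,301.5799.
Macaulay duration = Σ(t·PV) / P = 187,581.1543 / 26,301.5799 = 7.13193 years.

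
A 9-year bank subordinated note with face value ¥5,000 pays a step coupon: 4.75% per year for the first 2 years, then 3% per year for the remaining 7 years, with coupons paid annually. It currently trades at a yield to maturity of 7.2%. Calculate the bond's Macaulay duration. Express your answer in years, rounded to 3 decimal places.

7.551 years

Periodic yield y = 0.072. Discount each cash flow and weight by its year:
  t   CF        PV=CF/(1+0.072)^t    t·PV
  1       237.50       221.5485       221.5485
  2       237.50       206.6684       413.3368
  3       150.00       121.7606       365.2819
  4       150.00       113.5827       454.3307
  5       150.00       105.9540       529.7700
  6       150.00        98.8377       593.0261
  7       150.00        92.1993       645.3953
  8       150.00        86.0068       688.0547
  9     5,150.00     2,754.5722    24,791.1498
  Σ                  3,801.1303    28,701.8938
Price P = Σ PV = 3,801.1303.
Macaulay duration = Σ(t·PV) / P = 28,701.8938 / 3,801.1303 = 7.55088 years.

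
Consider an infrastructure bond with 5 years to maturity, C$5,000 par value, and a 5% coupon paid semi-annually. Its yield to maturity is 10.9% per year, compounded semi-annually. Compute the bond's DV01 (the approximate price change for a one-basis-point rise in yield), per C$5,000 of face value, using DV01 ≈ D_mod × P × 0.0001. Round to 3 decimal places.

C$1.621

Periodic yield y = 0.0545.
  t   CF        PV=CF/(1+0.0545)^t    t·PV
  1       125.00       118.5396       118.5396
  2       125.00       112.4131       224.8262
  3       125.00       106.6032       319.8096
  4       125.00       101.0936       404.3744
  5       125.00        95.8688       479.3438
  6       125.00        90.9139       545.4837
  7       125.00        86.2152       603.5065
  8       125.00        81.7593       654.0747
  9       125.00        77.5337       697.8037
  10    5,125.00     3,014.5884    30,145.8844
  Σ                  3,885.5289    34,193.6465
P = 3,885.5289; D_Mac = 8.80026 half-year periods = 4.40013 yrs; D_mod = 4.17271 yrs.
DV01 ≈ 4.17271 × 3,885.5289 × 0.0001 = 1.621320.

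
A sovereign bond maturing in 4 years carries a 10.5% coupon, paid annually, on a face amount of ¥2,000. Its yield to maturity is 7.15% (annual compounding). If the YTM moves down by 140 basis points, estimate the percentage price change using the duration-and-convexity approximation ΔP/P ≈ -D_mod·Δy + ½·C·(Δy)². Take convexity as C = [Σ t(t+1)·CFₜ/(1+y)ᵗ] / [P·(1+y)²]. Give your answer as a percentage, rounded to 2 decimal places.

With y = 0.0715:
  t   CF        PV=CF/(1+0.0715)^t    t·PV        t(t+1)·PV
  1       210.00       195.9869       195.9869         391.9739
  2       210.00       182.9089       365.8179       1,097.4537
  3       210.00       170.7036       512.1109       2,048.4436
  4     2,210.00     1,676.5773     6,706.3091      33,531.5453
  Σ                  2,226.1768     7,780.2248      37,069.4164
P = 2,226.1768; D_Mac = 3.49488 yrs; D_mod = 3.26167 yrs; C = 14.50346.
Duration effect: -3.26167 × (-0.014) = +0.045663
Convexity effect: 0.5 × 14.50346 × (-0.014)² = +0.0014213
ΔP/P ≈ +0.045663 + 0.0014213 = +0.047085 = +4.7085%.

+4.71%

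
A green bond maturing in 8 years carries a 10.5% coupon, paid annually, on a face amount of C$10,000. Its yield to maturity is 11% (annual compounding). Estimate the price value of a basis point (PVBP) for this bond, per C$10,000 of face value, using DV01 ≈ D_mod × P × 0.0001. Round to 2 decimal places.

Periodic yield y = 0.11.
  t   CF        PV=CF/(1+0.11)^t    t·PV
  1     1,050.00       945.9459       945.9459
  2     1,050.00       852.2036     1,704.4071
  3     1,050.00       767.7510     2,303.2529
  4     1,050.00       691.6675     2,766.6701
  5     1,050.00       623.1239     3,115.6195
  6     1,050.00       561.3729     3,368.2373
  7     1,050.00       505.7413     3,540.1893
  8    11,050.00     4,794.8878    38,359.1023
  Σ                  9,742.6939    56,103.4243
P = 9,742.6939; D_Mac = 5.75851 yrs; D_mod = 5.18785 yrs.
DV01 ≈ 5.18785 × 9,742.6939 × 0.0001 = 5.054363.

C$5.05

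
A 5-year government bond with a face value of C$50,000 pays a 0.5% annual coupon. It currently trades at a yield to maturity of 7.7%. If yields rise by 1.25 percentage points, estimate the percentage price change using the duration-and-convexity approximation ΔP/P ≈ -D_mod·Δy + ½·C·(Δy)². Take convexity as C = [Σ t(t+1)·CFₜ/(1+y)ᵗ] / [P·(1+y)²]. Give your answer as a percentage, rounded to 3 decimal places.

-5.534%

With y = 0.077:
  t   CF        PV=CF/(1+0.077)^t    t·PV        t(t+1)·PV
  1       250.00       232.1263       232.1263         464.2526
  2       250.00       215.5304       431.0609       1,293.1826
  3       250.00       200.1211       600.3633       2,401.4533
  4       250.00       185.8135       743.2539       3,716.2694
  5    50,250.00    34,678.2801   173,391.4003   1,040,348.4018
  Σ                 35,511.8713   175,398.2046   1,048,223.5596
P = 35,511.8713; D_Mac = 4.93914 yrs; D_mod = 4.58602 yrs; C = 25.44772.
Duration effect: -4.58602 × (+0.0125) = -0.057325
Convexity effect: 0.5 × 25.44772 × (0.0125)² = +0.0019881
ΔP/P ≈ -0.057325 + 0.0019881 = -0.055337 = -5.5337%.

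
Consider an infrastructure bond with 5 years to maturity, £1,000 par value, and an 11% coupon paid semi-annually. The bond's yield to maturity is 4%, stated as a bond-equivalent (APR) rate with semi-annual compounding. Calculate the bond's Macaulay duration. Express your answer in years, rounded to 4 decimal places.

4.1236 years

Periodic yield y = 0.02. Discount each cash flow and weight by its period:
  t   CF        PV=CF/(1+0.02)^t    t·PV
  1        55.00        53.9216        53.9216
  2        55.00        52.8643       105.7286
  3        55.00        51.8277       155.4832
  4        55.00        50.8115       203.2460
  5        55.00        49.8152       249.0760
  6        55.00        48.8384       293.0306
  7        55.00        47.8808       335.1657
  8        55.00        46.9420       375.5358
  9        55.00        46.0215       414.1939
  10    1,055.00       865.4675     8,654.6746
  Σ                  1,314.3905    10,840.0557
Price P = Σ PV = 1,314.3905.
Macaulay duration = Σ(t·PV) / P = 10,840.0557 / 1,314.3905 = 8.24721 half-year periods.
In years: 8.24721 / 2 = 4.12361 years.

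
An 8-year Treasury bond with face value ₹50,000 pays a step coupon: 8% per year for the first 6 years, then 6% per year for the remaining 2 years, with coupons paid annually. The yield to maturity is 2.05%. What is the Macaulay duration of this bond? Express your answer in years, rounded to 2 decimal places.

6.51 years

Periodic yield y = 0.0205. Discount each cash flow and weight by its year:
  t   CF        PV=CF/(1+0.0205)^t    t·PV
  1     4,000.00     3,919.6472     3,919.6472
  2     4,000.00     3,840.9086     7,681.8172
  3     4,000.00     3,763.7517    11,291.2551
  4     4,000.00     3,688.1447    14,752.5789
  5     4,000.00     3,614.0566    18,070.2828
  6     4,000.00     3,541.4567    21,248.7402
  7     3,000.00     2,602.7364    18,219.1550
  8    53,000.00    45,057.9882   360,463.9058
  Σ                 70,028.6902   455,647.3824
Price P = Σ PV = 70,028.6902.
Macaulay duration = Σ(t·PV) / P = 455,647.3824 / 70,028.6902 = 6.50658 years.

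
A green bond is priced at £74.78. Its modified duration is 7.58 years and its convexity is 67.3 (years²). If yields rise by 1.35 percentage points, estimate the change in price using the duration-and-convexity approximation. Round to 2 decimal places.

Duration effect: -D_mod·Δy = -7.58 × (+0.0135) = -0.102330
Convexity effect: ½·C·(Δy)² = 0.5 × 67.3 × (0.0135)² = +0.0061327125
ΔP/P ≈ -0.102330 + 0.0061327125 = -0.0961972875
ΔP ≈ 74.78 × (-0.0961972875) = -7.19363315925.

-£7.19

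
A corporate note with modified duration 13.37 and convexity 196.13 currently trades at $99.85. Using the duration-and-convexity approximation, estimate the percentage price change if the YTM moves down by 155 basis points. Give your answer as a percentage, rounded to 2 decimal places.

Duration effect: -D_mod·Δy = -13.37 × (-0.0155) = +0.207235
Convexity effect: ½·C·(Δy)² = 0.5 × 196.13 × (-0.0155)² = +0.02356011625
ΔP/P ≈ +0.207235 + 0.02356011625 = +0.23079511625
= +23.079511625%.

+23.08%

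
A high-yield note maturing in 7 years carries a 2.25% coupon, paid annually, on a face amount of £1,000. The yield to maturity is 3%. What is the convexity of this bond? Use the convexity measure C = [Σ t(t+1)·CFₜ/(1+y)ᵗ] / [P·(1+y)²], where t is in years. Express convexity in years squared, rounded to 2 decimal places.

With y = 0.03:
  t   CF        PV=CF/(1+0.03)^t    t·PV        t(t+1)·PV
  1        22.50        21.8447        21.8447          43.6893
  2        22.50        21.2084        42.4168         127.2504
  3        22.50        20.5907        61.7721         247.0882
  4        22.50        19.9910        79.9638         399.8192
  5        22.50        19.4087        97.0435         582.2609
  6        22.50        18.8434       113.0604         791.4226
  7     1,022.50       831.3861     5,819.7025      46,557.6199
  Σ                    953.2729     6,235.8037      48,749.1507
P = 953.2729.
Convexity = Σ t(t+1)·PV / [P·(1+y)²] = 48,749.1507 / (953.2729 × 1.060900) = 48.20314.

48.20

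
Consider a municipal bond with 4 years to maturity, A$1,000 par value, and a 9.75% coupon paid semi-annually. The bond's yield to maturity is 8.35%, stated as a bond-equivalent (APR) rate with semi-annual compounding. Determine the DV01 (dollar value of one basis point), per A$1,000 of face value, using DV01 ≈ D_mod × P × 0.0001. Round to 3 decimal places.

Periodic yield y = 0.04175.
  t   CF        PV=CF/(1+0.04175)^t    t·PV
  1        48.75        46.7963        46.7963
  2        48.75        44.9208        89.8416
  3        48.75        43.1205       129.3616
  4        48.75        41.3924       165.5696
  5        48.75        39.7335       198.6676
  6        48.75        38.1411       228.8468
  7        48.75        36.6126       256.2879
  8     1,048.75       756.0733     6,048.5864
  Σ                  1,046.7905     7,163.9577
P = 1,046.7905; D_Mac = 6.84374 half-year periods = 3.42187 yrs; D_mod = 3.28473 yrs.
DV01 ≈ 3.28473 × 1,046.7905 × 0.0001 = 0.343842.

A$0.344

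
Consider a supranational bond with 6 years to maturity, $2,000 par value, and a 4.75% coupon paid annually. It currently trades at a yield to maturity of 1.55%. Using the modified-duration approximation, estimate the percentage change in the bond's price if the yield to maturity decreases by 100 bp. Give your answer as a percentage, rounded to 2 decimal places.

Periodic yield y = 0.0155. Modified duration first:
  t   CF        PV=CF/(1+0.0155)^t    t·PV
  1        95.00        93.5500        93.5500
  2        95.00        92.1221       184.2442
  3        95.00        90.7160       272.1480
  4        95.00        89.3313       357.3254
  5        95.00        87.9678       439.8392
  6     2,095.00     1,910.3127    11,461.8761
  Σ                  2,363.9999    12,808.9829
P = 2,363.9999; D_Mac = 5.41835 yrs; D_mod = 5.41835/(1+0.0155) = 5.33565 yrs.
ΔP/P ≈ -D_mod · Δy = -5.33565 × (-0.01) = +0.053356 = +5.3356%.

+5.34%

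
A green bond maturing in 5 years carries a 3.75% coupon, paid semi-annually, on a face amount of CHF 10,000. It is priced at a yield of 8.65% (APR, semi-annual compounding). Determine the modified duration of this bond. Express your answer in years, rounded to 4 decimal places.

Periodic yield y = 0.04325. First find Macaulay duration:
  t   CF        PV=CF/(1+0.04325)^t    t·PV
  1       187.50       179.7268       179.7268
  2       187.50       172.2759       344.5518
  3       187.50       165.1338       495.4015
  4       187.50       158.2879       633.1516
  5       187.50       151.7258       758.6288
  6       187.50       145.4357       872.6140
  7       187.50       139.4063       975.8444
  8       187.50       133.6270     1,069.0158
  9       187.50       128.0872     1,152.7848
  10   10,187.50     6,670.8886    66,708.8859
  Σ                  8,044.5950    73,190.6053
P = 8,044.5950; Macaulay duration = 73,190.6053 / 8,044.5950 = 9.09811 half-year periods = 4.54905 years.
Modified duration = D_Mac / (1 + y) = 4.54905 / 1.04325 = 4.36046 years.

4.3605 years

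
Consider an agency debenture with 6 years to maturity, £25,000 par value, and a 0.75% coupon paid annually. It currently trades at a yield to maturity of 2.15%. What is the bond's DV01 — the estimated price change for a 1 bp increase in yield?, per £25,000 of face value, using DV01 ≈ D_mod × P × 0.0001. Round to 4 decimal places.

Periodic yield y = 0.0215.
  t   CF        PV=CF/(1+0.0215)^t    t·PV
  1       187.50       183.5536       183.5536
  2       187.50       179.6903       359.3805
  3       187.50       175.9082       527.7247
  4       187.50       172.2058       688.8232
  5       187.50       168.5813       842.9065
  6    25,187.50    22,169.4459   133,016.6751
  Σ                 23,049.3851   135,619.0637
P = 23,049.3851; D_Mac = 5.88385 yrs; D_mod = 5.76001 yrs.
DV01 ≈ 5.76001 × 23,049.3851 × 0.0001 = 13.276462.

£13.2765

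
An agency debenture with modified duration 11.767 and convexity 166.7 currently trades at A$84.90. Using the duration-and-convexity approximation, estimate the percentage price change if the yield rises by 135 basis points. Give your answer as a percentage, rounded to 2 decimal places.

-14.37%

Duration effect: -D_mod·Δy = -11.767 × (+0.0135) = -0.1588545
Convexity effect: ½·C·(Δy)² = 0.5 × 166.7 × (0.0135)² = +0.0151905375
ΔP/P ≈ -0.1588545 + 0.0151905375 = -0.1436639625
= -14.36639625%.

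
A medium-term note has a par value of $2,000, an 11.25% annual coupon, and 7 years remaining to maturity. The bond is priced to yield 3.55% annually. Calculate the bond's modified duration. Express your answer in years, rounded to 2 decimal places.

5.34 years

Periodic yield y = 0.0355. First find Macaulay duration:
  t   CF        PV=CF/(1+0.0355)^t    t·PV
  1       225.00       217.2863       217.2863
  2       225.00       209.8371       419.6742
  3       225.00       202.6433       607.9298
  4       225.00       195.6961       782.7843
  5       225.00       188.9870       944.9352
  6       225.00       182.5080     1,095.0480
  7     2,225.00     1,742.9274    12,200.4917
  Σ                  2,939.8852    16,268.1495
P = 2,939.8852; Macaulay duration = 16,268.1495 / 2,939.8852 = 5.53360 years.
Modified duration = D_Mac / (1 + y) = 5.53360 / 1.0355 = 5.34389 years.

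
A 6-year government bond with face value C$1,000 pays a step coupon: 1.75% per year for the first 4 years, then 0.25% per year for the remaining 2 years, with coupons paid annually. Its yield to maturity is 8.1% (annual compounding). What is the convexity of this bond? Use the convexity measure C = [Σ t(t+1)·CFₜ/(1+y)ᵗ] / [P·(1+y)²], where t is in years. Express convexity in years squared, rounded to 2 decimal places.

33.57

With y = 0.081:
  t   CF        PV=CF/(1+0.081)^t    t·PV        t(t+1)·PV
  1        17.50        16.1887        16.1887          32.3774
  2        17.50        14.9757        29.9514          89.8541
  3        17.50        13.8535        41.5606         166.2426
  4        17.50        12.8155        51.2620         256.3098
  5         2.50         1.6936         8.4680          50.8081
  6     1,002.50       628.2467     3,769.4802      26,386.3615
  Σ                    687.7737     3,916.9109      26,981.9535
P = 687.7737.
Convexity = Σ t(t+1)·PV / [P·(1+y)²] = 26,981.9535 / (687.7737 × 1.168561) = 33.57194.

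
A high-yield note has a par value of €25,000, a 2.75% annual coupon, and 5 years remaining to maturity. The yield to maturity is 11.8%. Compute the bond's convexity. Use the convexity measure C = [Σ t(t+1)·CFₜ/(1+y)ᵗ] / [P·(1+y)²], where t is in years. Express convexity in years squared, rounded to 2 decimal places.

21.92

With y = 0.118:
  t   CF        PV=CF/(1+0.118)^t    t·PV        t(t+1)·PV
  1       687.50       614.9374       614.9374       1,229.8748
  2       687.50       550.0334     1,100.0669       3,300.2007
  3       687.50       491.9798     1,475.9395       5,903.7579
  4       687.50       440.0535     1,760.2140       8,801.0702
  5    25,687.50    14,706.6183    73,533.0916     441,198.5497
  Σ                 16,803.6225    78,484.2494     460,433.4532
P = 16,803.6225.
Convexity = Σ t(t+1)·PV / [P·(1+y)²] = 460,433.4532 / (16,803.6225 × 1.249924) = 21.92201.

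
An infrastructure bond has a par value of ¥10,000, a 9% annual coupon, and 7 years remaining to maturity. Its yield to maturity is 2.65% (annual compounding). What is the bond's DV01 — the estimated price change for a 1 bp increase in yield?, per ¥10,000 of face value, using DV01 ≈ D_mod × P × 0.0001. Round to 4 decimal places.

¥7.8346

Periodic yield y = 0.0265.
  t   CF        PV=CF/(1+0.0265)^t    t·PV
  1       900.00       876.7657       876.7657
  2       900.00       854.1312     1,708.2625
  3       900.00       832.0811     2,496.2432
  4       900.00       810.6002     3,242.4007
  5       900.00       789.6738     3,948.3691
  6       900.00       769.2877     4,615.7262
  7    10,900.00     9,076.4041    63,534.8285
  Σ                 14,008.9438    80,422.5959
P = 14,008.9438; D_Mac = 5.74080 yrs; D_mod = 5.59260 yrs.
DV01 ≈ 5.59260 × 14,008.9438 × 0.0001 = 7.834642.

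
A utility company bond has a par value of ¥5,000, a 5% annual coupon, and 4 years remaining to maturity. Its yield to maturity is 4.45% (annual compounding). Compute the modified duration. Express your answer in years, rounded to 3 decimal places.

Periodic yield y = 0.0445. First find Macaulay duration:
  t   CF        PV=CF/(1+0.0445)^t    t·PV
  1       250.00       239.3490       239.3490
  2       250.00       229.1517       458.3034
  3       250.00       219.3889       658.1667
  4     5,250.00     4,410.8829    17,643.5315
  Σ                  5,098.7725    18,999.3507
P = 5,098.7725; Macaulay duration = 18,999.3507 / 5,098.7725 = 3.72626 years.
Modified duration = D_Mac / (1 + y) = 3.72626 / 1.0445 = 3.56751 years.

3.568 years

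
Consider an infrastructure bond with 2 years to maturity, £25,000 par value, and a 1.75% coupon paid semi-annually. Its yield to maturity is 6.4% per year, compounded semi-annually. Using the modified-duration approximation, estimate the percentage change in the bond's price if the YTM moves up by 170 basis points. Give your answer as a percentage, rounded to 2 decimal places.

-3.25%

Periodic yield y = 0.032. Modified duration first:
  t   CF        PV=CF/(1+0.032)^t    t·PV
  1       218.75       211.9671       211.9671
  2       218.75       205.3944       410.7889
  3       218.75       199.0256       597.0768
  4    25,218.75    22,233.3430    88,933.3718
  Σ                 22,849.7301    90,153.2046
P = 22,849.7301; D_Mac = 3.94548 half-year periods = 1.97274 yrs; D_mod = 1.97274/(1+0.032) = 1.91157 yrs.
ΔP/P ≈ -D_mod · Δy = -1.91157 × (+0.017) = -0.032497 = -3.2497%.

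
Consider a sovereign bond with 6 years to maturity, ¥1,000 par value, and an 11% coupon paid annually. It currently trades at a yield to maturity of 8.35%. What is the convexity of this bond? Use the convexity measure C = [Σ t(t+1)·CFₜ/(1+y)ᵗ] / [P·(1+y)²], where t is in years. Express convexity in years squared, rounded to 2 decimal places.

26.15

With y = 0.0835:
  t   CF        PV=CF/(1+0.0835)^t    t·PV        t(t+1)·PV
  1       110.00       101.5228       101.5228         203.0457
  2       110.00        93.6990       187.3980         562.1939
  3       110.00        86.4781       259.4342       1,037.7367
  4       110.00        79.8136       319.2545       1,596.2724
  5       110.00        73.6628       368.3139       2,209.8834
  6     1,110.00       686.0401     4,116.2404      28,813.6831
  Σ                  1,121.2164     5,352.1638      34,422.8152
P = 1,121.2164.
Convexity = Σ t(t+1)·PV / [P·(1+y)²] = 34,422.8152 / (1,121.2164 × 1.173972) = 26.15165.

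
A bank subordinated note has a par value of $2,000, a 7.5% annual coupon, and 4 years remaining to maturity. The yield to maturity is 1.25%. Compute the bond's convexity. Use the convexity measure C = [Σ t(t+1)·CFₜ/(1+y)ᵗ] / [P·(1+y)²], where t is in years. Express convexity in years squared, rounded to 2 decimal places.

17.20

With y = 0.0125:
  t   CF        PV=CF/(1+0.0125)^t    t·PV        t(t+1)·PV
  1       150.00       148.1481       148.1481         296.2963
  2       150.00       146.3192       292.6383         877.9150
  3       150.00       144.5127       433.5382       1,734.1530
  4     2,150.00     2,045.7772     8,183.1088      40,915.5438
  Σ                  2,484.7572     9,057.4335      43,823.9081
P = 2,484.7572.
Convexity = Σ t(t+1)·PV / [P·(1+y)²] = 43,823.9081 / (2,484.7572 × 1.025156) = 17.20430.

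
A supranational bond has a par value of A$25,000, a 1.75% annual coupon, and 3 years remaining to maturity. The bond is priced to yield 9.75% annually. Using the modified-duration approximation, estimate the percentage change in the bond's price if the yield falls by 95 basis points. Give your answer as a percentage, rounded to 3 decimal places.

+2.547%

Periodic yield y = 0.0975. Modified duration first:
  t   CF        PV=CF/(1+0.0975)^t    t·PV
  1       437.50       398.6333       398.6333
  2       437.50       363.2194       726.4387
  3    25,437.50    19,242.4710    57,727.4129
  Σ                 20,004.3236    58,852.4849
P = 20,004.3236; D_Mac = 2.94199 yrs; D_mod = 2.94199/(1+0.0975) = 2.68063 yrs.
ΔP/P ≈ -D_mod · Δy = -2.68063 × (-0.0095) = +0.025466 = +2.5466%.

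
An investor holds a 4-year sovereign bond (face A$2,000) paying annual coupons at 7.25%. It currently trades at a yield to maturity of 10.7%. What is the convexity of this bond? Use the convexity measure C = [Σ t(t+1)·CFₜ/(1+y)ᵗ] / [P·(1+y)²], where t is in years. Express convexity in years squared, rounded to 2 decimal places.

14.09

With y = 0.107:
  t   CF        PV=CF/(1+0.107)^t    t·PV        t(t+1)·PV
  1       145.00       130.9846       130.9846         261.9693
  2       145.00       118.3240       236.6480         709.9439
  3       145.00       106.8871       320.6612       1,282.6447
  4     2,145.00     1,428.3571     5,713.4286      28,567.1430
  Σ                  1,784.5528     6,401.7224      30,821.7009
P = 1,784.5528.
Convexity = Σ t(t+1)·PV / [P·(1+y)²] = 30,821.7009 / (1,784.5528 × 1.225449) = 14.09392.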